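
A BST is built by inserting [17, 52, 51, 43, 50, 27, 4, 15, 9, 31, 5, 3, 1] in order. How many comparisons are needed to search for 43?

Search path for 43: 17 -> 52 -> 51 -> 43
Found: True
Comparisons: 4


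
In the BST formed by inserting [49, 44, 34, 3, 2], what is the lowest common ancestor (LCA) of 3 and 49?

Tree insertion order: [49, 44, 34, 3, 2]
Tree (level-order array): [49, 44, None, 34, None, 3, None, 2]
In a BST, the LCA of p=3, q=49 is the first node v on the
root-to-leaf path with p <= v <= q (go left if both < v, right if both > v).
Walk from root:
  at 49: 3 <= 49 <= 49, this is the LCA
LCA = 49


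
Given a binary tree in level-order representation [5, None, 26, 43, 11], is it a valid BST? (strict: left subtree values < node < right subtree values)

Level-order array: [5, None, 26, 43, 11]
Validate using subtree bounds (lo, hi): at each node, require lo < value < hi,
then recurse left with hi=value and right with lo=value.
Preorder trace (stopping at first violation):
  at node 5 with bounds (-inf, +inf): OK
  at node 26 with bounds (5, +inf): OK
  at node 43 with bounds (5, 26): VIOLATION
Node 43 violates its bound: not (5 < 43 < 26).
Result: Not a valid BST


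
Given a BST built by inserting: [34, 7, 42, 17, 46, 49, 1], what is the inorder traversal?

Tree insertion order: [34, 7, 42, 17, 46, 49, 1]
Tree (level-order array): [34, 7, 42, 1, 17, None, 46, None, None, None, None, None, 49]
Inorder traversal: [1, 7, 17, 34, 42, 46, 49]


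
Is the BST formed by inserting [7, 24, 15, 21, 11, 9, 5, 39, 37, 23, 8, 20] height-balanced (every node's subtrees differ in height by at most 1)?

Tree (level-order array): [7, 5, 24, None, None, 15, 39, 11, 21, 37, None, 9, None, 20, 23, None, None, 8]
Definition: a tree is height-balanced if, at every node, |h(left) - h(right)| <= 1 (empty subtree has height -1).
Bottom-up per-node check:
  node 5: h_left=-1, h_right=-1, diff=0 [OK], height=0
  node 8: h_left=-1, h_right=-1, diff=0 [OK], height=0
  node 9: h_left=0, h_right=-1, diff=1 [OK], height=1
  node 11: h_left=1, h_right=-1, diff=2 [FAIL (|1--1|=2 > 1)], height=2
  node 20: h_left=-1, h_right=-1, diff=0 [OK], height=0
  node 23: h_left=-1, h_right=-1, diff=0 [OK], height=0
  node 21: h_left=0, h_right=0, diff=0 [OK], height=1
  node 15: h_left=2, h_right=1, diff=1 [OK], height=3
  node 37: h_left=-1, h_right=-1, diff=0 [OK], height=0
  node 39: h_left=0, h_right=-1, diff=1 [OK], height=1
  node 24: h_left=3, h_right=1, diff=2 [FAIL (|3-1|=2 > 1)], height=4
  node 7: h_left=0, h_right=4, diff=4 [FAIL (|0-4|=4 > 1)], height=5
Node 11 violates the condition: |1 - -1| = 2 > 1.
Result: Not balanced


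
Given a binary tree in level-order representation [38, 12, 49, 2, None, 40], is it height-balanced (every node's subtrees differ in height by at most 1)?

Tree (level-order array): [38, 12, 49, 2, None, 40]
Definition: a tree is height-balanced if, at every node, |h(left) - h(right)| <= 1 (empty subtree has height -1).
Bottom-up per-node check:
  node 2: h_left=-1, h_right=-1, diff=0 [OK], height=0
  node 12: h_left=0, h_right=-1, diff=1 [OK], height=1
  node 40: h_left=-1, h_right=-1, diff=0 [OK], height=0
  node 49: h_left=0, h_right=-1, diff=1 [OK], height=1
  node 38: h_left=1, h_right=1, diff=0 [OK], height=2
All nodes satisfy the balance condition.
Result: Balanced


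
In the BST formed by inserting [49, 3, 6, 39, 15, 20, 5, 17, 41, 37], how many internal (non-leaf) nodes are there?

Tree built from: [49, 3, 6, 39, 15, 20, 5, 17, 41, 37]
Tree (level-order array): [49, 3, None, None, 6, 5, 39, None, None, 15, 41, None, 20, None, None, 17, 37]
Rule: An internal node has at least one child.
Per-node child counts:
  node 49: 1 child(ren)
  node 3: 1 child(ren)
  node 6: 2 child(ren)
  node 5: 0 child(ren)
  node 39: 2 child(ren)
  node 15: 1 child(ren)
  node 20: 2 child(ren)
  node 17: 0 child(ren)
  node 37: 0 child(ren)
  node 41: 0 child(ren)
Matching nodes: [49, 3, 6, 39, 15, 20]
Count of internal (non-leaf) nodes: 6


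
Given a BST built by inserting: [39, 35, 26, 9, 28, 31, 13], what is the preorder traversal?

Tree insertion order: [39, 35, 26, 9, 28, 31, 13]
Tree (level-order array): [39, 35, None, 26, None, 9, 28, None, 13, None, 31]
Preorder traversal: [39, 35, 26, 9, 13, 28, 31]


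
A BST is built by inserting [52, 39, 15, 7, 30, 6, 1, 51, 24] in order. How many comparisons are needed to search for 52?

Search path for 52: 52
Found: True
Comparisons: 1


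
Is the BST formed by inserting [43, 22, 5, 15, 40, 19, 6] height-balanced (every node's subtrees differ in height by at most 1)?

Tree (level-order array): [43, 22, None, 5, 40, None, 15, None, None, 6, 19]
Definition: a tree is height-balanced if, at every node, |h(left) - h(right)| <= 1 (empty subtree has height -1).
Bottom-up per-node check:
  node 6: h_left=-1, h_right=-1, diff=0 [OK], height=0
  node 19: h_left=-1, h_right=-1, diff=0 [OK], height=0
  node 15: h_left=0, h_right=0, diff=0 [OK], height=1
  node 5: h_left=-1, h_right=1, diff=2 [FAIL (|-1-1|=2 > 1)], height=2
  node 40: h_left=-1, h_right=-1, diff=0 [OK], height=0
  node 22: h_left=2, h_right=0, diff=2 [FAIL (|2-0|=2 > 1)], height=3
  node 43: h_left=3, h_right=-1, diff=4 [FAIL (|3--1|=4 > 1)], height=4
Node 5 violates the condition: |-1 - 1| = 2 > 1.
Result: Not balanced


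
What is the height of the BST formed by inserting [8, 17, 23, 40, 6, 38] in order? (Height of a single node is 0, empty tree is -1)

Insertion order: [8, 17, 23, 40, 6, 38]
Tree (level-order array): [8, 6, 17, None, None, None, 23, None, 40, 38]
Compute height bottom-up (empty subtree = -1):
  height(6) = 1 + max(-1, -1) = 0
  height(38) = 1 + max(-1, -1) = 0
  height(40) = 1 + max(0, -1) = 1
  height(23) = 1 + max(-1, 1) = 2
  height(17) = 1 + max(-1, 2) = 3
  height(8) = 1 + max(0, 3) = 4
Height = 4


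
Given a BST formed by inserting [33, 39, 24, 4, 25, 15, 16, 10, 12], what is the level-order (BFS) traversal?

Tree insertion order: [33, 39, 24, 4, 25, 15, 16, 10, 12]
Tree (level-order array): [33, 24, 39, 4, 25, None, None, None, 15, None, None, 10, 16, None, 12]
BFS from the root, enqueuing left then right child of each popped node:
  queue [33] -> pop 33, enqueue [24, 39], visited so far: [33]
  queue [24, 39] -> pop 24, enqueue [4, 25], visited so far: [33, 24]
  queue [39, 4, 25] -> pop 39, enqueue [none], visited so far: [33, 24, 39]
  queue [4, 25] -> pop 4, enqueue [15], visited so far: [33, 24, 39, 4]
  queue [25, 15] -> pop 25, enqueue [none], visited so far: [33, 24, 39, 4, 25]
  queue [15] -> pop 15, enqueue [10, 16], visited so far: [33, 24, 39, 4, 25, 15]
  queue [10, 16] -> pop 10, enqueue [12], visited so far: [33, 24, 39, 4, 25, 15, 10]
  queue [16, 12] -> pop 16, enqueue [none], visited so far: [33, 24, 39, 4, 25, 15, 10, 16]
  queue [12] -> pop 12, enqueue [none], visited so far: [33, 24, 39, 4, 25, 15, 10, 16, 12]
Result: [33, 24, 39, 4, 25, 15, 10, 16, 12]


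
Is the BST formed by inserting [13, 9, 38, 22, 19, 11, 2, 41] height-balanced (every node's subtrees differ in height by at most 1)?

Tree (level-order array): [13, 9, 38, 2, 11, 22, 41, None, None, None, None, 19]
Definition: a tree is height-balanced if, at every node, |h(left) - h(right)| <= 1 (empty subtree has height -1).
Bottom-up per-node check:
  node 2: h_left=-1, h_right=-1, diff=0 [OK], height=0
  node 11: h_left=-1, h_right=-1, diff=0 [OK], height=0
  node 9: h_left=0, h_right=0, diff=0 [OK], height=1
  node 19: h_left=-1, h_right=-1, diff=0 [OK], height=0
  node 22: h_left=0, h_right=-1, diff=1 [OK], height=1
  node 41: h_left=-1, h_right=-1, diff=0 [OK], height=0
  node 38: h_left=1, h_right=0, diff=1 [OK], height=2
  node 13: h_left=1, h_right=2, diff=1 [OK], height=3
All nodes satisfy the balance condition.
Result: Balanced


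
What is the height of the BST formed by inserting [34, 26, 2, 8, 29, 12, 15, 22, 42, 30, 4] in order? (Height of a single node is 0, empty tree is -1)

Insertion order: [34, 26, 2, 8, 29, 12, 15, 22, 42, 30, 4]
Tree (level-order array): [34, 26, 42, 2, 29, None, None, None, 8, None, 30, 4, 12, None, None, None, None, None, 15, None, 22]
Compute height bottom-up (empty subtree = -1):
  height(4) = 1 + max(-1, -1) = 0
  height(22) = 1 + max(-1, -1) = 0
  height(15) = 1 + max(-1, 0) = 1
  height(12) = 1 + max(-1, 1) = 2
  height(8) = 1 + max(0, 2) = 3
  height(2) = 1 + max(-1, 3) = 4
  height(30) = 1 + max(-1, -1) = 0
  height(29) = 1 + max(-1, 0) = 1
  height(26) = 1 + max(4, 1) = 5
  height(42) = 1 + max(-1, -1) = 0
  height(34) = 1 + max(5, 0) = 6
Height = 6


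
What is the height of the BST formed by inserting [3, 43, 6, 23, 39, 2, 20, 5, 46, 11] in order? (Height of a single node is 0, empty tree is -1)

Insertion order: [3, 43, 6, 23, 39, 2, 20, 5, 46, 11]
Tree (level-order array): [3, 2, 43, None, None, 6, 46, 5, 23, None, None, None, None, 20, 39, 11]
Compute height bottom-up (empty subtree = -1):
  height(2) = 1 + max(-1, -1) = 0
  height(5) = 1 + max(-1, -1) = 0
  height(11) = 1 + max(-1, -1) = 0
  height(20) = 1 + max(0, -1) = 1
  height(39) = 1 + max(-1, -1) = 0
  height(23) = 1 + max(1, 0) = 2
  height(6) = 1 + max(0, 2) = 3
  height(46) = 1 + max(-1, -1) = 0
  height(43) = 1 + max(3, 0) = 4
  height(3) = 1 + max(0, 4) = 5
Height = 5


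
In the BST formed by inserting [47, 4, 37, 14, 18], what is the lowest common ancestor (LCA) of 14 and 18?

Tree insertion order: [47, 4, 37, 14, 18]
Tree (level-order array): [47, 4, None, None, 37, 14, None, None, 18]
In a BST, the LCA of p=14, q=18 is the first node v on the
root-to-leaf path with p <= v <= q (go left if both < v, right if both > v).
Walk from root:
  at 47: both 14 and 18 < 47, go left
  at 4: both 14 and 18 > 4, go right
  at 37: both 14 and 18 < 37, go left
  at 14: 14 <= 14 <= 18, this is the LCA
LCA = 14


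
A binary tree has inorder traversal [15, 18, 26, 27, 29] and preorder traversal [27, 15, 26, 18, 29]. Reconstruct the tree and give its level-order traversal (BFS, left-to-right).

Inorder:  [15, 18, 26, 27, 29]
Preorder: [27, 15, 26, 18, 29]
Algorithm: preorder visits root first, so consume preorder in order;
for each root, split the current inorder slice at that value into
left-subtree inorder and right-subtree inorder, then recurse.
Recursive splits:
  root=27; inorder splits into left=[15, 18, 26], right=[29]
  root=15; inorder splits into left=[], right=[18, 26]
  root=26; inorder splits into left=[18], right=[]
  root=18; inorder splits into left=[], right=[]
  root=29; inorder splits into left=[], right=[]
Reconstructed level-order: [27, 15, 29, 26, 18]


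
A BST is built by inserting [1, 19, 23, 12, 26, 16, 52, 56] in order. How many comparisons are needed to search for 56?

Search path for 56: 1 -> 19 -> 23 -> 26 -> 52 -> 56
Found: True
Comparisons: 6


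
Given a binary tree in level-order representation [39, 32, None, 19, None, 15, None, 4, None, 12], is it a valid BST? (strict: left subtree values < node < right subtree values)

Level-order array: [39, 32, None, 19, None, 15, None, 4, None, 12]
Validate using subtree bounds (lo, hi): at each node, require lo < value < hi,
then recurse left with hi=value and right with lo=value.
Preorder trace (stopping at first violation):
  at node 39 with bounds (-inf, +inf): OK
  at node 32 with bounds (-inf, 39): OK
  at node 19 with bounds (-inf, 32): OK
  at node 15 with bounds (-inf, 19): OK
  at node 4 with bounds (-inf, 15): OK
  at node 12 with bounds (-inf, 4): VIOLATION
Node 12 violates its bound: not (-inf < 12 < 4).
Result: Not a valid BST


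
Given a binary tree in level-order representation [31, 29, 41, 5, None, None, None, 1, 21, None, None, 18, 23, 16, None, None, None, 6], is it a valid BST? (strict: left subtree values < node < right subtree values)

Level-order array: [31, 29, 41, 5, None, None, None, 1, 21, None, None, 18, 23, 16, None, None, None, 6]
Validate using subtree bounds (lo, hi): at each node, require lo < value < hi,
then recurse left with hi=value and right with lo=value.
Preorder trace (stopping at first violation):
  at node 31 with bounds (-inf, +inf): OK
  at node 29 with bounds (-inf, 31): OK
  at node 5 with bounds (-inf, 29): OK
  at node 1 with bounds (-inf, 5): OK
  at node 21 with bounds (5, 29): OK
  at node 18 with bounds (5, 21): OK
  at node 16 with bounds (5, 18): OK
  at node 6 with bounds (5, 16): OK
  at node 23 with bounds (21, 29): OK
  at node 41 with bounds (31, +inf): OK
No violation found at any node.
Result: Valid BST


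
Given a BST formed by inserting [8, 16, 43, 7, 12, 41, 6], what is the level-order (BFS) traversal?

Tree insertion order: [8, 16, 43, 7, 12, 41, 6]
Tree (level-order array): [8, 7, 16, 6, None, 12, 43, None, None, None, None, 41]
BFS from the root, enqueuing left then right child of each popped node:
  queue [8] -> pop 8, enqueue [7, 16], visited so far: [8]
  queue [7, 16] -> pop 7, enqueue [6], visited so far: [8, 7]
  queue [16, 6] -> pop 16, enqueue [12, 43], visited so far: [8, 7, 16]
  queue [6, 12, 43] -> pop 6, enqueue [none], visited so far: [8, 7, 16, 6]
  queue [12, 43] -> pop 12, enqueue [none], visited so far: [8, 7, 16, 6, 12]
  queue [43] -> pop 43, enqueue [41], visited so far: [8, 7, 16, 6, 12, 43]
  queue [41] -> pop 41, enqueue [none], visited so far: [8, 7, 16, 6, 12, 43, 41]
Result: [8, 7, 16, 6, 12, 43, 41]


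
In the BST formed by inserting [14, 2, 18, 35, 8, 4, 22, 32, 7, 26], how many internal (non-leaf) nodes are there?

Tree built from: [14, 2, 18, 35, 8, 4, 22, 32, 7, 26]
Tree (level-order array): [14, 2, 18, None, 8, None, 35, 4, None, 22, None, None, 7, None, 32, None, None, 26]
Rule: An internal node has at least one child.
Per-node child counts:
  node 14: 2 child(ren)
  node 2: 1 child(ren)
  node 8: 1 child(ren)
  node 4: 1 child(ren)
  node 7: 0 child(ren)
  node 18: 1 child(ren)
  node 35: 1 child(ren)
  node 22: 1 child(ren)
  node 32: 1 child(ren)
  node 26: 0 child(ren)
Matching nodes: [14, 2, 8, 4, 18, 35, 22, 32]
Count of internal (non-leaf) nodes: 8


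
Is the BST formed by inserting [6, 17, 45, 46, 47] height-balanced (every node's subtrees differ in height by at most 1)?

Tree (level-order array): [6, None, 17, None, 45, None, 46, None, 47]
Definition: a tree is height-balanced if, at every node, |h(left) - h(right)| <= 1 (empty subtree has height -1).
Bottom-up per-node check:
  node 47: h_left=-1, h_right=-1, diff=0 [OK], height=0
  node 46: h_left=-1, h_right=0, diff=1 [OK], height=1
  node 45: h_left=-1, h_right=1, diff=2 [FAIL (|-1-1|=2 > 1)], height=2
  node 17: h_left=-1, h_right=2, diff=3 [FAIL (|-1-2|=3 > 1)], height=3
  node 6: h_left=-1, h_right=3, diff=4 [FAIL (|-1-3|=4 > 1)], height=4
Node 45 violates the condition: |-1 - 1| = 2 > 1.
Result: Not balanced


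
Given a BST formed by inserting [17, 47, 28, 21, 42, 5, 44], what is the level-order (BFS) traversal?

Tree insertion order: [17, 47, 28, 21, 42, 5, 44]
Tree (level-order array): [17, 5, 47, None, None, 28, None, 21, 42, None, None, None, 44]
BFS from the root, enqueuing left then right child of each popped node:
  queue [17] -> pop 17, enqueue [5, 47], visited so far: [17]
  queue [5, 47] -> pop 5, enqueue [none], visited so far: [17, 5]
  queue [47] -> pop 47, enqueue [28], visited so far: [17, 5, 47]
  queue [28] -> pop 28, enqueue [21, 42], visited so far: [17, 5, 47, 28]
  queue [21, 42] -> pop 21, enqueue [none], visited so far: [17, 5, 47, 28, 21]
  queue [42] -> pop 42, enqueue [44], visited so far: [17, 5, 47, 28, 21, 42]
  queue [44] -> pop 44, enqueue [none], visited so far: [17, 5, 47, 28, 21, 42, 44]
Result: [17, 5, 47, 28, 21, 42, 44]


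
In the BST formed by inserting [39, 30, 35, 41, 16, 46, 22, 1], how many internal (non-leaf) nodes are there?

Tree built from: [39, 30, 35, 41, 16, 46, 22, 1]
Tree (level-order array): [39, 30, 41, 16, 35, None, 46, 1, 22]
Rule: An internal node has at least one child.
Per-node child counts:
  node 39: 2 child(ren)
  node 30: 2 child(ren)
  node 16: 2 child(ren)
  node 1: 0 child(ren)
  node 22: 0 child(ren)
  node 35: 0 child(ren)
  node 41: 1 child(ren)
  node 46: 0 child(ren)
Matching nodes: [39, 30, 16, 41]
Count of internal (non-leaf) nodes: 4


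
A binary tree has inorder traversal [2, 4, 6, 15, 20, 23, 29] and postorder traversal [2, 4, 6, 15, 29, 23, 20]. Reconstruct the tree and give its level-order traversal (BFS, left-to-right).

Inorder:   [2, 4, 6, 15, 20, 23, 29]
Postorder: [2, 4, 6, 15, 29, 23, 20]
Algorithm: postorder visits root last, so walk postorder right-to-left;
each value is the root of the current inorder slice — split it at that
value, recurse on the right subtree first, then the left.
Recursive splits:
  root=20; inorder splits into left=[2, 4, 6, 15], right=[23, 29]
  root=23; inorder splits into left=[], right=[29]
  root=29; inorder splits into left=[], right=[]
  root=15; inorder splits into left=[2, 4, 6], right=[]
  root=6; inorder splits into left=[2, 4], right=[]
  root=4; inorder splits into left=[2], right=[]
  root=2; inorder splits into left=[], right=[]
Reconstructed level-order: [20, 15, 23, 6, 29, 4, 2]


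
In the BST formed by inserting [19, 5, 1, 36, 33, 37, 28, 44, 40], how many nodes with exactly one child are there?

Tree built from: [19, 5, 1, 36, 33, 37, 28, 44, 40]
Tree (level-order array): [19, 5, 36, 1, None, 33, 37, None, None, 28, None, None, 44, None, None, 40]
Rule: These are nodes with exactly 1 non-null child.
Per-node child counts:
  node 19: 2 child(ren)
  node 5: 1 child(ren)
  node 1: 0 child(ren)
  node 36: 2 child(ren)
  node 33: 1 child(ren)
  node 28: 0 child(ren)
  node 37: 1 child(ren)
  node 44: 1 child(ren)
  node 40: 0 child(ren)
Matching nodes: [5, 33, 37, 44]
Count of nodes with exactly one child: 4


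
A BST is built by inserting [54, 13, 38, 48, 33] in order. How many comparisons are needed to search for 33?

Search path for 33: 54 -> 13 -> 38 -> 33
Found: True
Comparisons: 4


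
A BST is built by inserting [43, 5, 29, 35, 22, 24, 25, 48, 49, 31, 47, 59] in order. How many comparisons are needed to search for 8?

Search path for 8: 43 -> 5 -> 29 -> 22
Found: False
Comparisons: 4


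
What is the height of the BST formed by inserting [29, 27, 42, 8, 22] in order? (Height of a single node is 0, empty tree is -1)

Insertion order: [29, 27, 42, 8, 22]
Tree (level-order array): [29, 27, 42, 8, None, None, None, None, 22]
Compute height bottom-up (empty subtree = -1):
  height(22) = 1 + max(-1, -1) = 0
  height(8) = 1 + max(-1, 0) = 1
  height(27) = 1 + max(1, -1) = 2
  height(42) = 1 + max(-1, -1) = 0
  height(29) = 1 + max(2, 0) = 3
Height = 3


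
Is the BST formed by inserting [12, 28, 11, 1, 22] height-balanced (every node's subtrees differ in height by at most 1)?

Tree (level-order array): [12, 11, 28, 1, None, 22]
Definition: a tree is height-balanced if, at every node, |h(left) - h(right)| <= 1 (empty subtree has height -1).
Bottom-up per-node check:
  node 1: h_left=-1, h_right=-1, diff=0 [OK], height=0
  node 11: h_left=0, h_right=-1, diff=1 [OK], height=1
  node 22: h_left=-1, h_right=-1, diff=0 [OK], height=0
  node 28: h_left=0, h_right=-1, diff=1 [OK], height=1
  node 12: h_left=1, h_right=1, diff=0 [OK], height=2
All nodes satisfy the balance condition.
Result: Balanced


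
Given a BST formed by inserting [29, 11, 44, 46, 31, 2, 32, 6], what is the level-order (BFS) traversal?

Tree insertion order: [29, 11, 44, 46, 31, 2, 32, 6]
Tree (level-order array): [29, 11, 44, 2, None, 31, 46, None, 6, None, 32]
BFS from the root, enqueuing left then right child of each popped node:
  queue [29] -> pop 29, enqueue [11, 44], visited so far: [29]
  queue [11, 44] -> pop 11, enqueue [2], visited so far: [29, 11]
  queue [44, 2] -> pop 44, enqueue [31, 46], visited so far: [29, 11, 44]
  queue [2, 31, 46] -> pop 2, enqueue [6], visited so far: [29, 11, 44, 2]
  queue [31, 46, 6] -> pop 31, enqueue [32], visited so far: [29, 11, 44, 2, 31]
  queue [46, 6, 32] -> pop 46, enqueue [none], visited so far: [29, 11, 44, 2, 31, 46]
  queue [6, 32] -> pop 6, enqueue [none], visited so far: [29, 11, 44, 2, 31, 46, 6]
  queue [32] -> pop 32, enqueue [none], visited so far: [29, 11, 44, 2, 31, 46, 6, 32]
Result: [29, 11, 44, 2, 31, 46, 6, 32]


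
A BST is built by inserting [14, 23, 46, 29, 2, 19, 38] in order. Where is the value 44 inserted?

Starting tree (level order): [14, 2, 23, None, None, 19, 46, None, None, 29, None, None, 38]
Insertion path: 14 -> 23 -> 46 -> 29 -> 38
Result: insert 44 as right child of 38
Final tree (level order): [14, 2, 23, None, None, 19, 46, None, None, 29, None, None, 38, None, 44]


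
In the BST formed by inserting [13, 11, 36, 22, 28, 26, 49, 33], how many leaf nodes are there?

Tree built from: [13, 11, 36, 22, 28, 26, 49, 33]
Tree (level-order array): [13, 11, 36, None, None, 22, 49, None, 28, None, None, 26, 33]
Rule: A leaf has 0 children.
Per-node child counts:
  node 13: 2 child(ren)
  node 11: 0 child(ren)
  node 36: 2 child(ren)
  node 22: 1 child(ren)
  node 28: 2 child(ren)
  node 26: 0 child(ren)
  node 33: 0 child(ren)
  node 49: 0 child(ren)
Matching nodes: [11, 26, 33, 49]
Count of leaf nodes: 4


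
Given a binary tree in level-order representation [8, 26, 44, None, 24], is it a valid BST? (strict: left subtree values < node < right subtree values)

Level-order array: [8, 26, 44, None, 24]
Validate using subtree bounds (lo, hi): at each node, require lo < value < hi,
then recurse left with hi=value and right with lo=value.
Preorder trace (stopping at first violation):
  at node 8 with bounds (-inf, +inf): OK
  at node 26 with bounds (-inf, 8): VIOLATION
Node 26 violates its bound: not (-inf < 26 < 8).
Result: Not a valid BST


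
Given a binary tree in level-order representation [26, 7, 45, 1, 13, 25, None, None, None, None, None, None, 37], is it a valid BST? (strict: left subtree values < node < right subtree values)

Level-order array: [26, 7, 45, 1, 13, 25, None, None, None, None, None, None, 37]
Validate using subtree bounds (lo, hi): at each node, require lo < value < hi,
then recurse left with hi=value and right with lo=value.
Preorder trace (stopping at first violation):
  at node 26 with bounds (-inf, +inf): OK
  at node 7 with bounds (-inf, 26): OK
  at node 1 with bounds (-inf, 7): OK
  at node 13 with bounds (7, 26): OK
  at node 45 with bounds (26, +inf): OK
  at node 25 with bounds (26, 45): VIOLATION
Node 25 violates its bound: not (26 < 25 < 45).
Result: Not a valid BST


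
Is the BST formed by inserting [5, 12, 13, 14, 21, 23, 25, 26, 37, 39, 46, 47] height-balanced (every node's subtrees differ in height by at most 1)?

Tree (level-order array): [5, None, 12, None, 13, None, 14, None, 21, None, 23, None, 25, None, 26, None, 37, None, 39, None, 46, None, 47]
Definition: a tree is height-balanced if, at every node, |h(left) - h(right)| <= 1 (empty subtree has height -1).
Bottom-up per-node check:
  node 47: h_left=-1, h_right=-1, diff=0 [OK], height=0
  node 46: h_left=-1, h_right=0, diff=1 [OK], height=1
  node 39: h_left=-1, h_right=1, diff=2 [FAIL (|-1-1|=2 > 1)], height=2
  node 37: h_left=-1, h_right=2, diff=3 [FAIL (|-1-2|=3 > 1)], height=3
  node 26: h_left=-1, h_right=3, diff=4 [FAIL (|-1-3|=4 > 1)], height=4
  node 25: h_left=-1, h_right=4, diff=5 [FAIL (|-1-4|=5 > 1)], height=5
  node 23: h_left=-1, h_right=5, diff=6 [FAIL (|-1-5|=6 > 1)], height=6
  node 21: h_left=-1, h_right=6, diff=7 [FAIL (|-1-6|=7 > 1)], height=7
  node 14: h_left=-1, h_right=7, diff=8 [FAIL (|-1-7|=8 > 1)], height=8
  node 13: h_left=-1, h_right=8, diff=9 [FAIL (|-1-8|=9 > 1)], height=9
  node 12: h_left=-1, h_right=9, diff=10 [FAIL (|-1-9|=10 > 1)], height=10
  node 5: h_left=-1, h_right=10, diff=11 [FAIL (|-1-10|=11 > 1)], height=11
Node 39 violates the condition: |-1 - 1| = 2 > 1.
Result: Not balanced


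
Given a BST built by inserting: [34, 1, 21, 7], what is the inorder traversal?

Tree insertion order: [34, 1, 21, 7]
Tree (level-order array): [34, 1, None, None, 21, 7]
Inorder traversal: [1, 7, 21, 34]


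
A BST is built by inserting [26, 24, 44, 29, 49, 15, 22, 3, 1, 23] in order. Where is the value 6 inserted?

Starting tree (level order): [26, 24, 44, 15, None, 29, 49, 3, 22, None, None, None, None, 1, None, None, 23]
Insertion path: 26 -> 24 -> 15 -> 3
Result: insert 6 as right child of 3
Final tree (level order): [26, 24, 44, 15, None, 29, 49, 3, 22, None, None, None, None, 1, 6, None, 23]


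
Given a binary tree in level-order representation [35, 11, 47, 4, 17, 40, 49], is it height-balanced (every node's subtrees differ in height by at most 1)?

Tree (level-order array): [35, 11, 47, 4, 17, 40, 49]
Definition: a tree is height-balanced if, at every node, |h(left) - h(right)| <= 1 (empty subtree has height -1).
Bottom-up per-node check:
  node 4: h_left=-1, h_right=-1, diff=0 [OK], height=0
  node 17: h_left=-1, h_right=-1, diff=0 [OK], height=0
  node 11: h_left=0, h_right=0, diff=0 [OK], height=1
  node 40: h_left=-1, h_right=-1, diff=0 [OK], height=0
  node 49: h_left=-1, h_right=-1, diff=0 [OK], height=0
  node 47: h_left=0, h_right=0, diff=0 [OK], height=1
  node 35: h_left=1, h_right=1, diff=0 [OK], height=2
All nodes satisfy the balance condition.
Result: Balanced


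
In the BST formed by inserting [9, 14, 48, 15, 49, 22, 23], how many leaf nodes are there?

Tree built from: [9, 14, 48, 15, 49, 22, 23]
Tree (level-order array): [9, None, 14, None, 48, 15, 49, None, 22, None, None, None, 23]
Rule: A leaf has 0 children.
Per-node child counts:
  node 9: 1 child(ren)
  node 14: 1 child(ren)
  node 48: 2 child(ren)
  node 15: 1 child(ren)
  node 22: 1 child(ren)
  node 23: 0 child(ren)
  node 49: 0 child(ren)
Matching nodes: [23, 49]
Count of leaf nodes: 2


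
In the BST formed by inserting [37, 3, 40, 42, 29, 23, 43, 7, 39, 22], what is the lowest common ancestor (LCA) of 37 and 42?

Tree insertion order: [37, 3, 40, 42, 29, 23, 43, 7, 39, 22]
Tree (level-order array): [37, 3, 40, None, 29, 39, 42, 23, None, None, None, None, 43, 7, None, None, None, None, 22]
In a BST, the LCA of p=37, q=42 is the first node v on the
root-to-leaf path with p <= v <= q (go left if both < v, right if both > v).
Walk from root:
  at 37: 37 <= 37 <= 42, this is the LCA
LCA = 37


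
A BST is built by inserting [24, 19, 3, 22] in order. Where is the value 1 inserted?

Starting tree (level order): [24, 19, None, 3, 22]
Insertion path: 24 -> 19 -> 3
Result: insert 1 as left child of 3
Final tree (level order): [24, 19, None, 3, 22, 1]


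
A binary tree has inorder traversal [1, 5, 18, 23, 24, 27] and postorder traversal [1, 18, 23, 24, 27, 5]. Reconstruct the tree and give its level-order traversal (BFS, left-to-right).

Inorder:   [1, 5, 18, 23, 24, 27]
Postorder: [1, 18, 23, 24, 27, 5]
Algorithm: postorder visits root last, so walk postorder right-to-left;
each value is the root of the current inorder slice — split it at that
value, recurse on the right subtree first, then the left.
Recursive splits:
  root=5; inorder splits into left=[1], right=[18, 23, 24, 27]
  root=27; inorder splits into left=[18, 23, 24], right=[]
  root=24; inorder splits into left=[18, 23], right=[]
  root=23; inorder splits into left=[18], right=[]
  root=18; inorder splits into left=[], right=[]
  root=1; inorder splits into left=[], right=[]
Reconstructed level-order: [5, 1, 27, 24, 23, 18]


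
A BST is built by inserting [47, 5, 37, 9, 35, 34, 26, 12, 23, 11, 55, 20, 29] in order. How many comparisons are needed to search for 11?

Search path for 11: 47 -> 5 -> 37 -> 9 -> 35 -> 34 -> 26 -> 12 -> 11
Found: True
Comparisons: 9


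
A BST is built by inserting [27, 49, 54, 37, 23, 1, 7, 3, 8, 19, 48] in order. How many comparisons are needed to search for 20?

Search path for 20: 27 -> 23 -> 1 -> 7 -> 8 -> 19
Found: False
Comparisons: 6


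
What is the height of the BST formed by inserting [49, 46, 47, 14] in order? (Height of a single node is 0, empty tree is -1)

Insertion order: [49, 46, 47, 14]
Tree (level-order array): [49, 46, None, 14, 47]
Compute height bottom-up (empty subtree = -1):
  height(14) = 1 + max(-1, -1) = 0
  height(47) = 1 + max(-1, -1) = 0
  height(46) = 1 + max(0, 0) = 1
  height(49) = 1 + max(1, -1) = 2
Height = 2


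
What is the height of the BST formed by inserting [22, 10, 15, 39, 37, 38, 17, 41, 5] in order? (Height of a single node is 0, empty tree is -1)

Insertion order: [22, 10, 15, 39, 37, 38, 17, 41, 5]
Tree (level-order array): [22, 10, 39, 5, 15, 37, 41, None, None, None, 17, None, 38]
Compute height bottom-up (empty subtree = -1):
  height(5) = 1 + max(-1, -1) = 0
  height(17) = 1 + max(-1, -1) = 0
  height(15) = 1 + max(-1, 0) = 1
  height(10) = 1 + max(0, 1) = 2
  height(38) = 1 + max(-1, -1) = 0
  height(37) = 1 + max(-1, 0) = 1
  height(41) = 1 + max(-1, -1) = 0
  height(39) = 1 + max(1, 0) = 2
  height(22) = 1 + max(2, 2) = 3
Height = 3


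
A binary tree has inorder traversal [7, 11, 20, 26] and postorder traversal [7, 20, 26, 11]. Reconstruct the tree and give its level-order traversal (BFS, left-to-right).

Inorder:   [7, 11, 20, 26]
Postorder: [7, 20, 26, 11]
Algorithm: postorder visits root last, so walk postorder right-to-left;
each value is the root of the current inorder slice — split it at that
value, recurse on the right subtree first, then the left.
Recursive splits:
  root=11; inorder splits into left=[7], right=[20, 26]
  root=26; inorder splits into left=[20], right=[]
  root=20; inorder splits into left=[], right=[]
  root=7; inorder splits into left=[], right=[]
Reconstructed level-order: [11, 7, 26, 20]


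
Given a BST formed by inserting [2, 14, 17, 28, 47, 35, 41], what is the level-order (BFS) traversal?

Tree insertion order: [2, 14, 17, 28, 47, 35, 41]
Tree (level-order array): [2, None, 14, None, 17, None, 28, None, 47, 35, None, None, 41]
BFS from the root, enqueuing left then right child of each popped node:
  queue [2] -> pop 2, enqueue [14], visited so far: [2]
  queue [14] -> pop 14, enqueue [17], visited so far: [2, 14]
  queue [17] -> pop 17, enqueue [28], visited so far: [2, 14, 17]
  queue [28] -> pop 28, enqueue [47], visited so far: [2, 14, 17, 28]
  queue [47] -> pop 47, enqueue [35], visited so far: [2, 14, 17, 28, 47]
  queue [35] -> pop 35, enqueue [41], visited so far: [2, 14, 17, 28, 47, 35]
  queue [41] -> pop 41, enqueue [none], visited so far: [2, 14, 17, 28, 47, 35, 41]
Result: [2, 14, 17, 28, 47, 35, 41]


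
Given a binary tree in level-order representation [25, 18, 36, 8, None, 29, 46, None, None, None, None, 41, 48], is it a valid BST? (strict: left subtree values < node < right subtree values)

Level-order array: [25, 18, 36, 8, None, 29, 46, None, None, None, None, 41, 48]
Validate using subtree bounds (lo, hi): at each node, require lo < value < hi,
then recurse left with hi=value and right with lo=value.
Preorder trace (stopping at first violation):
  at node 25 with bounds (-inf, +inf): OK
  at node 18 with bounds (-inf, 25): OK
  at node 8 with bounds (-inf, 18): OK
  at node 36 with bounds (25, +inf): OK
  at node 29 with bounds (25, 36): OK
  at node 46 with bounds (36, +inf): OK
  at node 41 with bounds (36, 46): OK
  at node 48 with bounds (46, +inf): OK
No violation found at any node.
Result: Valid BST


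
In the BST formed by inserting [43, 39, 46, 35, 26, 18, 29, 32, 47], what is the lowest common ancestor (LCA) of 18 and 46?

Tree insertion order: [43, 39, 46, 35, 26, 18, 29, 32, 47]
Tree (level-order array): [43, 39, 46, 35, None, None, 47, 26, None, None, None, 18, 29, None, None, None, 32]
In a BST, the LCA of p=18, q=46 is the first node v on the
root-to-leaf path with p <= v <= q (go left if both < v, right if both > v).
Walk from root:
  at 43: 18 <= 43 <= 46, this is the LCA
LCA = 43


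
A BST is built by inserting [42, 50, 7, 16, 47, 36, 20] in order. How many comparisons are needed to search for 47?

Search path for 47: 42 -> 50 -> 47
Found: True
Comparisons: 3


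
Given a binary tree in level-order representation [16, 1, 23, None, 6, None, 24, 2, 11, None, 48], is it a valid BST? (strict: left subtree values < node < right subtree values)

Level-order array: [16, 1, 23, None, 6, None, 24, 2, 11, None, 48]
Validate using subtree bounds (lo, hi): at each node, require lo < value < hi,
then recurse left with hi=value and right with lo=value.
Preorder trace (stopping at first violation):
  at node 16 with bounds (-inf, +inf): OK
  at node 1 with bounds (-inf, 16): OK
  at node 6 with bounds (1, 16): OK
  at node 2 with bounds (1, 6): OK
  at node 11 with bounds (6, 16): OK
  at node 23 with bounds (16, +inf): OK
  at node 24 with bounds (23, +inf): OK
  at node 48 with bounds (24, +inf): OK
No violation found at any node.
Result: Valid BST


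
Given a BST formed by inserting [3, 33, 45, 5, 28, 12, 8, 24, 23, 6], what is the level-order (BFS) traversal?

Tree insertion order: [3, 33, 45, 5, 28, 12, 8, 24, 23, 6]
Tree (level-order array): [3, None, 33, 5, 45, None, 28, None, None, 12, None, 8, 24, 6, None, 23]
BFS from the root, enqueuing left then right child of each popped node:
  queue [3] -> pop 3, enqueue [33], visited so far: [3]
  queue [33] -> pop 33, enqueue [5, 45], visited so far: [3, 33]
  queue [5, 45] -> pop 5, enqueue [28], visited so far: [3, 33, 5]
  queue [45, 28] -> pop 45, enqueue [none], visited so far: [3, 33, 5, 45]
  queue [28] -> pop 28, enqueue [12], visited so far: [3, 33, 5, 45, 28]
  queue [12] -> pop 12, enqueue [8, 24], visited so far: [3, 33, 5, 45, 28, 12]
  queue [8, 24] -> pop 8, enqueue [6], visited so far: [3, 33, 5, 45, 28, 12, 8]
  queue [24, 6] -> pop 24, enqueue [23], visited so far: [3, 33, 5, 45, 28, 12, 8, 24]
  queue [6, 23] -> pop 6, enqueue [none], visited so far: [3, 33, 5, 45, 28, 12, 8, 24, 6]
  queue [23] -> pop 23, enqueue [none], visited so far: [3, 33, 5, 45, 28, 12, 8, 24, 6, 23]
Result: [3, 33, 5, 45, 28, 12, 8, 24, 6, 23]


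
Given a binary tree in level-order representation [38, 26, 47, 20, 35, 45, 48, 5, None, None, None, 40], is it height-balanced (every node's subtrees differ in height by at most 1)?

Tree (level-order array): [38, 26, 47, 20, 35, 45, 48, 5, None, None, None, 40]
Definition: a tree is height-balanced if, at every node, |h(left) - h(right)| <= 1 (empty subtree has height -1).
Bottom-up per-node check:
  node 5: h_left=-1, h_right=-1, diff=0 [OK], height=0
  node 20: h_left=0, h_right=-1, diff=1 [OK], height=1
  node 35: h_left=-1, h_right=-1, diff=0 [OK], height=0
  node 26: h_left=1, h_right=0, diff=1 [OK], height=2
  node 40: h_left=-1, h_right=-1, diff=0 [OK], height=0
  node 45: h_left=0, h_right=-1, diff=1 [OK], height=1
  node 48: h_left=-1, h_right=-1, diff=0 [OK], height=0
  node 47: h_left=1, h_right=0, diff=1 [OK], height=2
  node 38: h_left=2, h_right=2, diff=0 [OK], height=3
All nodes satisfy the balance condition.
Result: Balanced


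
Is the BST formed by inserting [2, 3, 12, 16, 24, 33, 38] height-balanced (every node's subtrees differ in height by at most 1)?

Tree (level-order array): [2, None, 3, None, 12, None, 16, None, 24, None, 33, None, 38]
Definition: a tree is height-balanced if, at every node, |h(left) - h(right)| <= 1 (empty subtree has height -1).
Bottom-up per-node check:
  node 38: h_left=-1, h_right=-1, diff=0 [OK], height=0
  node 33: h_left=-1, h_right=0, diff=1 [OK], height=1
  node 24: h_left=-1, h_right=1, diff=2 [FAIL (|-1-1|=2 > 1)], height=2
  node 16: h_left=-1, h_right=2, diff=3 [FAIL (|-1-2|=3 > 1)], height=3
  node 12: h_left=-1, h_right=3, diff=4 [FAIL (|-1-3|=4 > 1)], height=4
  node 3: h_left=-1, h_right=4, diff=5 [FAIL (|-1-4|=5 > 1)], height=5
  node 2: h_left=-1, h_right=5, diff=6 [FAIL (|-1-5|=6 > 1)], height=6
Node 24 violates the condition: |-1 - 1| = 2 > 1.
Result: Not balanced


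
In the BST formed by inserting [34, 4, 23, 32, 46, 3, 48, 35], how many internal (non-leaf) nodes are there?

Tree built from: [34, 4, 23, 32, 46, 3, 48, 35]
Tree (level-order array): [34, 4, 46, 3, 23, 35, 48, None, None, None, 32]
Rule: An internal node has at least one child.
Per-node child counts:
  node 34: 2 child(ren)
  node 4: 2 child(ren)
  node 3: 0 child(ren)
  node 23: 1 child(ren)
  node 32: 0 child(ren)
  node 46: 2 child(ren)
  node 35: 0 child(ren)
  node 48: 0 child(ren)
Matching nodes: [34, 4, 23, 46]
Count of internal (non-leaf) nodes: 4


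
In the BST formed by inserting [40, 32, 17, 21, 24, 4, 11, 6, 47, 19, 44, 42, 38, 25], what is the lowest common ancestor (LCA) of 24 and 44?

Tree insertion order: [40, 32, 17, 21, 24, 4, 11, 6, 47, 19, 44, 42, 38, 25]
Tree (level-order array): [40, 32, 47, 17, 38, 44, None, 4, 21, None, None, 42, None, None, 11, 19, 24, None, None, 6, None, None, None, None, 25]
In a BST, the LCA of p=24, q=44 is the first node v on the
root-to-leaf path with p <= v <= q (go left if both < v, right if both > v).
Walk from root:
  at 40: 24 <= 40 <= 44, this is the LCA
LCA = 40


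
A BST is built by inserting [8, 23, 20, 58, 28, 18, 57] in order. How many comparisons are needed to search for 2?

Search path for 2: 8
Found: False
Comparisons: 1


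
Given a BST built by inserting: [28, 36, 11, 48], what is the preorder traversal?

Tree insertion order: [28, 36, 11, 48]
Tree (level-order array): [28, 11, 36, None, None, None, 48]
Preorder traversal: [28, 11, 36, 48]


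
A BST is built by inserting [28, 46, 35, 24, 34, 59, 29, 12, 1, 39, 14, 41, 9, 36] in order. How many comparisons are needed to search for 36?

Search path for 36: 28 -> 46 -> 35 -> 39 -> 36
Found: True
Comparisons: 5


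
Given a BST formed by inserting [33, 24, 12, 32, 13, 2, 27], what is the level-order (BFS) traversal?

Tree insertion order: [33, 24, 12, 32, 13, 2, 27]
Tree (level-order array): [33, 24, None, 12, 32, 2, 13, 27]
BFS from the root, enqueuing left then right child of each popped node:
  queue [33] -> pop 33, enqueue [24], visited so far: [33]
  queue [24] -> pop 24, enqueue [12, 32], visited so far: [33, 24]
  queue [12, 32] -> pop 12, enqueue [2, 13], visited so far: [33, 24, 12]
  queue [32, 2, 13] -> pop 32, enqueue [27], visited so far: [33, 24, 12, 32]
  queue [2, 13, 27] -> pop 2, enqueue [none], visited so far: [33, 24, 12, 32, 2]
  queue [13, 27] -> pop 13, enqueue [none], visited so far: [33, 24, 12, 32, 2, 13]
  queue [27] -> pop 27, enqueue [none], visited so far: [33, 24, 12, 32, 2, 13, 27]
Result: [33, 24, 12, 32, 2, 13, 27]


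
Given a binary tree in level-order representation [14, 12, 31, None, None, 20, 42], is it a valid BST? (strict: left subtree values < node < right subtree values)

Level-order array: [14, 12, 31, None, None, 20, 42]
Validate using subtree bounds (lo, hi): at each node, require lo < value < hi,
then recurse left with hi=value and right with lo=value.
Preorder trace (stopping at first violation):
  at node 14 with bounds (-inf, +inf): OK
  at node 12 with bounds (-inf, 14): OK
  at node 31 with bounds (14, +inf): OK
  at node 20 with bounds (14, 31): OK
  at node 42 with bounds (31, +inf): OK
No violation found at any node.
Result: Valid BST


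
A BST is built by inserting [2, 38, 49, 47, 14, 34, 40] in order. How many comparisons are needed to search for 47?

Search path for 47: 2 -> 38 -> 49 -> 47
Found: True
Comparisons: 4


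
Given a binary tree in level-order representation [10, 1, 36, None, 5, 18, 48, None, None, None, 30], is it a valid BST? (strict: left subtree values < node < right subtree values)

Level-order array: [10, 1, 36, None, 5, 18, 48, None, None, None, 30]
Validate using subtree bounds (lo, hi): at each node, require lo < value < hi,
then recurse left with hi=value and right with lo=value.
Preorder trace (stopping at first violation):
  at node 10 with bounds (-inf, +inf): OK
  at node 1 with bounds (-inf, 10): OK
  at node 5 with bounds (1, 10): OK
  at node 36 with bounds (10, +inf): OK
  at node 18 with bounds (10, 36): OK
  at node 30 with bounds (18, 36): OK
  at node 48 with bounds (36, +inf): OK
No violation found at any node.
Result: Valid BST


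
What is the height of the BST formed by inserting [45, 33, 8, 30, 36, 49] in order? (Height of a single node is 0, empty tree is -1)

Insertion order: [45, 33, 8, 30, 36, 49]
Tree (level-order array): [45, 33, 49, 8, 36, None, None, None, 30]
Compute height bottom-up (empty subtree = -1):
  height(30) = 1 + max(-1, -1) = 0
  height(8) = 1 + max(-1, 0) = 1
  height(36) = 1 + max(-1, -1) = 0
  height(33) = 1 + max(1, 0) = 2
  height(49) = 1 + max(-1, -1) = 0
  height(45) = 1 + max(2, 0) = 3
Height = 3
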